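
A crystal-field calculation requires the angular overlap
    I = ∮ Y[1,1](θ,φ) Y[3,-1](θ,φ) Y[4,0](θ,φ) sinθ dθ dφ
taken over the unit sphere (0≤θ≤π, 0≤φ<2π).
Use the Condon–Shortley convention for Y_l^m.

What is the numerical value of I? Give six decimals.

0.150786

Checks pass: Σm=0; 8 even; l₃=4∈[2,4].
(2·1+1)(2·3+1)(2·4+1) = 189
Δ: 0! 2! 6! / 9! → 1/252
sum: t=0:+1/36 = 1/36
3j²(1 3 4; 0 0 0) = Δ·Π!·Σ² = 4/63  (sign +1)
sum: t=0:+1/96 = 1/96
3j²(1 3 4; 1 -1 0) = Δ·Π!·Σ² = 1/42  (sign +1)
combine: 4πI² = 189·4/63·1/42 = 2/7
take √, sign +1: I = 0.15078601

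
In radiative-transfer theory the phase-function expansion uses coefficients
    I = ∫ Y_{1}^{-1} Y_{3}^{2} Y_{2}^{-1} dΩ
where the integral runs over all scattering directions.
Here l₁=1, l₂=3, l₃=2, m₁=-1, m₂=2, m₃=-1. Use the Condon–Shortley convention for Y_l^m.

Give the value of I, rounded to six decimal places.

0.261169

Checks pass: Σm=0; 6 even; l₃=2∈[2,4].
(2·1+1)(2·3+1)(2·2+1) = 105
Δ: 2! 0! 4! / 7! → 1/105
sum: t=1:−1/4 = -1/4
3j²(1 3 2; 0 0 0) = Δ·Π!·Σ² = 3/35  (sign -1)
sum: t=2:+1/12 = 1/12
3j²(1 3 2; -1 2 -1) = Δ·Π!·Σ² = 2/21  (sign -1)
combine: 4πI² = 105·3/35·2/21 = 6/7
take √, sign +1: I = 0.26116903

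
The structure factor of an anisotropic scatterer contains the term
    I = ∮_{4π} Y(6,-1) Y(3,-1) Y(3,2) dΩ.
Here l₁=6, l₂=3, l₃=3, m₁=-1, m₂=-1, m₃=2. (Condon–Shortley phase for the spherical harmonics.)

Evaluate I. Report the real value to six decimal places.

-0.121471

Rules hold: Σm=0, L=12 even, 3≤3≤9.
N = 13·7·7 = 637
Δ = 6!·6!·0!/13! = 1/12012
Racah Σ t=3..3: t=3:−1/1296 = -1/1296
⇒ 3j(6 3 3; 0 0 0)² = 100/3003, sgn +1
Racah Σ t=2..2: t=2:+1/5760 = 1/5760
⇒ 3j(6 3 3; -1 -1 2)² = 5/572, sgn -1
4πI² = N·(3j₀)²·(3jₘ)² = 875/4719
I = -1·√(0.185421/4π) = -0.12147142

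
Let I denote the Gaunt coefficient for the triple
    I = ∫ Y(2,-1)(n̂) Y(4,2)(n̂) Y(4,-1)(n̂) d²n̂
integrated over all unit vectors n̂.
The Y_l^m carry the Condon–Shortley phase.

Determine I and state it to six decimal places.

m-sum 0 ✓  L=10 even ✓  2≤4≤6 ✓
Π(2lᵢ+1) = 5×9×9 = 405
triangle coeff Δ(2,4,4) = 1/13860
Σ_t [0,2]: t=0:+1/192 t=1:−1/36 t=2:+1/192 = -5/288
(3j)²=20/693 [(2 4 4; 0 0 0)], sign=-1
Σ_t [1,2]: t=1:−1/240 t=2:+1/96 = 1/160
(3j)²=27/1540 [(2 4 4; -1 2 -1)], sign=-1
⇒ 4πI² = 1215/5929
I = (+1)√(1215/5929/(4π)) = 0.12770047

0.127700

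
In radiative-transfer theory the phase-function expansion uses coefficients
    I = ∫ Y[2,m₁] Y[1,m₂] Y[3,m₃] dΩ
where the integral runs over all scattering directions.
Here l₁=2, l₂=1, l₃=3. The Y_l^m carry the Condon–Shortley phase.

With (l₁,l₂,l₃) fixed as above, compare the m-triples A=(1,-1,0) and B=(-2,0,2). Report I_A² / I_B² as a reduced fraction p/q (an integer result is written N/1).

3/5

Same 2,1,3: normalisation and zero-m 3j drop out of the ratio.
A: Δ: 0! 4! 2! / 7! → 1/105; sum: t=0:+1/12 = 1/12; 3j²(2 1 3; 1 -1 0) = Δ·Π!·Σ² = 1/35  (sign -1)
B: Δ: 0! 4! 2! / 7! → 1/105; sum: t=0:+1/24 = 1/24; 3j²(2 1 3; -2 0 2) = Δ·Π!·Σ² = 1/21  (sign -1)
I_A²/I_B² = (1/35)/(1/21) = 3/5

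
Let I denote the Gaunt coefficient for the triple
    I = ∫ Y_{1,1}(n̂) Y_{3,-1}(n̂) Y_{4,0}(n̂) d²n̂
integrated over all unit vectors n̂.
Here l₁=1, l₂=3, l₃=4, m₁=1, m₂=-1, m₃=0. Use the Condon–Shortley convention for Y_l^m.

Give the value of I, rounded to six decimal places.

0.150786

Rules hold: Σm=0, L=8 even, 2≤4≤4.
N = 3·7·9 = 189
Δ = 0!·2!·6!/9! = 1/252
Racah Σ t=0..0: t=0:+1/36 = 1/36
⇒ 3j(1 3 4; 0 0 0)² = 4/63, sgn +1
Racah Σ t=0..0: t=0:+1/96 = 1/96
⇒ 3j(1 3 4; 1 -1 0)² = 1/42, sgn +1
4πI² = N·(3j₀)²·(3jₘ)² = 2/7
I = +1·√(0.285714/4π) = 0.15078601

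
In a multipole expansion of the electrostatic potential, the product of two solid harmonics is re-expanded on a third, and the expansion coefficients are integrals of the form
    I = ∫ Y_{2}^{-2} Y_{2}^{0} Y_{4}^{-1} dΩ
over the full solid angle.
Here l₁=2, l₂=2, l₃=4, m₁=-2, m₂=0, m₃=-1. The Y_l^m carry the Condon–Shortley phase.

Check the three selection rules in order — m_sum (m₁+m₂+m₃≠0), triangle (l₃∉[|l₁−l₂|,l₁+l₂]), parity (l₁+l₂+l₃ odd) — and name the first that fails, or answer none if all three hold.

m₁+m₂+m₃ = -2 + 0 − 1 = -3  ✗
triangle: |2−2|=0 ≤ l₃=4 ≤ 2+2=4
parity: l₁+l₂+l₃ = 8 is even

m_sum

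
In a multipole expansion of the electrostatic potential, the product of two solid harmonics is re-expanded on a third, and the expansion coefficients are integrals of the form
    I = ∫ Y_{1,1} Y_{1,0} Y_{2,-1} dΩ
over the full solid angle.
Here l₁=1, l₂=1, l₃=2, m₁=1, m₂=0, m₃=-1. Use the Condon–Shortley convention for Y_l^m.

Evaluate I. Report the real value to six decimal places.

-0.218510

Checks pass: Σm=0; 4 even; l₃=2∈[0,2].
(2·1+1)(2·1+1)(2·2+1) = 45
Δ: 0! 2! 2! / 5! → 1/30
sum: t=0:+1/1 = 1/1
3j²(1 1 2; 0 0 0) = Δ·Π!·Σ² = 2/15  (sign +1)
sum: t=0:+1/2 = 1/2
3j²(1 1 2; 1 0 -1) = Δ·Π!·Σ² = 1/10  (sign -1)
combine: 4πI² = 45·2/15·1/10 = 3/5
take √, sign -1: I = -0.21850969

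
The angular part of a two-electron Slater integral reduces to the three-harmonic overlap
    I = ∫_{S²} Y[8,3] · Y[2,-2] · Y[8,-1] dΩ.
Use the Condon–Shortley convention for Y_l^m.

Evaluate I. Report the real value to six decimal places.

0.184248

Rules hold: Σm=0, L=18 even, 6≤8≤10.
N = 17·5·17 = 1445
Δ = 2!·14!·2!/19! = 1/348840
Racah Σ t=0..2: t=0:+1/116121600 t=1:−1/25401600 t=2:+1/116121600 = -1/45158400
⇒ 3j(8 2 8; 0 0 0)² = 24/1615, sgn -1
Racah Σ t=0..0: t=0:+1/174182400 = 1/174182400
⇒ 3j(8 2 8; 3 -2 -1)² = 77/3876, sgn -1
4πI² = N·(3j₀)²·(3jₘ)² = 154/361
I = +1·√(0.426593/4π) = 0.18424759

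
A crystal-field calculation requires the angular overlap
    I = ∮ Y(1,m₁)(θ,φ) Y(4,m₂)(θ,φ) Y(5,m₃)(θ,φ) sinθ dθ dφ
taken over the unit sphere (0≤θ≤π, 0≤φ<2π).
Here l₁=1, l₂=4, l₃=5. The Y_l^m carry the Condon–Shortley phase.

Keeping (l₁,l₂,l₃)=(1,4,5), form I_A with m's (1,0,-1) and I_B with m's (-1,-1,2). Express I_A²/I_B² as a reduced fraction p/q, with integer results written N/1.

5/7

Shared (l₁,l₂,l₃)=(1,4,5): N and (l;000)² cancel in I_A²/I_B².
A: Δ = 0!·2!·8!/11! = 1/495; Racah Σ t=0..0: t=0:+1/1152 = 1/1152; ⇒ 3j(1 4 5; 1 0 -1)² = 1/33, sgn +1
B: Δ = 0!·2!·8!/11! = 1/495; Racah Σ t=0..0: t=0:+1/1440 = 1/1440; ⇒ 3j(1 4 5; -1 -1 2)² = 7/165, sgn -1
I_A²/I_B² = (1/33)/(7/165) = 5/7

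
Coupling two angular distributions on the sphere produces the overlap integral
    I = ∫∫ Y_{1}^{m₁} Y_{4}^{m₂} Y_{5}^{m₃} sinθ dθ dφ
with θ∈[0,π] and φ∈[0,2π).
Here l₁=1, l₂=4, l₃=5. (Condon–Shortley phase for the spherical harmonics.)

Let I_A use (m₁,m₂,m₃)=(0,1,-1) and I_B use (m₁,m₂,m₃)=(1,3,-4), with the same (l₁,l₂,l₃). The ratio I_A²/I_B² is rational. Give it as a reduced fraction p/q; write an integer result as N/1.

l's match ⇒ only the (l;m) 3-j factors differ between A and B.
A: triangle coeff Δ(1,4,5) = 1/495; Σ_t [0,0]: t=0:+1/720 = 1/720; (3j)²=8/165 [(1 4 5; 0 1 -1)], sign=+1
B: triangle coeff Δ(1,4,5) = 1/495; Σ_t [0,0]: t=0:+1/10080 = 1/10080; (3j)²=4/55 [(1 4 5; 1 3 -4)], sign=-1
I_A²/I_B² = (8/165)/(4/55) = 2/3

2/3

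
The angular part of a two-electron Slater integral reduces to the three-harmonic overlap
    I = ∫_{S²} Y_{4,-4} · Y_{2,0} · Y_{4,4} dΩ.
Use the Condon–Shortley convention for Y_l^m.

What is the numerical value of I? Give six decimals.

-0.229376

Rules hold: Σm=0, L=10 even, 2≤4≤6.
N = 9·5·9 = 405
Δ = 2!·6!·2!/11! = 1/13860
Racah Σ t=0..2: t=0:+1/192 t=1:−1/36 t=2:+1/192 = -5/288
⇒ 3j(4 2 4; 0 0 0)² = 20/693, sgn -1
Racah Σ t=2..2: t=2:+1/2880 = 1/2880
⇒ 3j(4 2 4; -4 0 4)² = 28/495, sgn +1
4πI² = N·(3j₀)²·(3jₘ)² = 80/121
I = -1·√(0.661157/4π) = -0.22937568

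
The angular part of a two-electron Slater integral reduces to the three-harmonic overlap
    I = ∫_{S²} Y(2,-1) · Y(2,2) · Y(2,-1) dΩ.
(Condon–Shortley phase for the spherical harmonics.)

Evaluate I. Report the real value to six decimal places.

m-sum 0 ✓  L=6 even ✓  0≤2≤4 ✓
Π(2lᵢ+1) = 5×5×5 = 125
triangle coeff Δ(2,2,2) = 1/630
Σ_t [0,2]: t=0:+1/8 t=1:−1/1 t=2:+1/8 = -3/4
(3j)²=2/35 [(2 2 2; 0 0 0)], sign=-1
Σ_t [2,2]: t=2:+1/4 = 1/4
(3j)²=3/35 [(2 2 2; -1 2 -1)], sign=-1
⇒ 4πI² = 30/49
I = (+1)√(30/49/(4π)) = 0.22072812

0.220728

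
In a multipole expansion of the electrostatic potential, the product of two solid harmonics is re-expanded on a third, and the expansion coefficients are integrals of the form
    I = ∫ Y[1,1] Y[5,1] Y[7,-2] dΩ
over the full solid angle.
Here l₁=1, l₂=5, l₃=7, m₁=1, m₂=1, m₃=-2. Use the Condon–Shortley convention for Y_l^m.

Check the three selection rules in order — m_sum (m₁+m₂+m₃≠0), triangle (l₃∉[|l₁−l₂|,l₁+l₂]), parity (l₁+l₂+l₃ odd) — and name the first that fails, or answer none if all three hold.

Σmᵢ = 0  ✓
l₃∈[|l₁−l₂|,l₁+l₂]=[4,6], have l₃=7  ✗
Σlᵢ = 13 ⇒ odd

triangle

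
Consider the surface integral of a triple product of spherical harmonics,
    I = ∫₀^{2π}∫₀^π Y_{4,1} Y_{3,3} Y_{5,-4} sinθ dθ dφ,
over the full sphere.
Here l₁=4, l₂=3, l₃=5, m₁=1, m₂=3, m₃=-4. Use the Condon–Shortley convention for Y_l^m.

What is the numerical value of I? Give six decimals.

-0.186208

Checks pass: Σm=0; 12 even; l₃=5∈[1,7].
(2·4+1)(2·3+1)(2·5+1) = 693
Δ: 2! 6! 4! / 13! → 1/180180
sum: t=0:+1/576 t=1:−1/144 t=2:+1/576 = -1/288
3j²(4 3 5; 0 0 0) = Δ·Π!·Σ² = 20/1001  (sign +1)
sum: t=2:+1/5760 = 1/5760
3j²(4 3 5; 1 3 -4) = Δ·Π!·Σ² = 9/286  (sign -1)
combine: 4πI² = 693·20/1001·9/286 = 810/1859
take √, sign -1: I = -0.18620781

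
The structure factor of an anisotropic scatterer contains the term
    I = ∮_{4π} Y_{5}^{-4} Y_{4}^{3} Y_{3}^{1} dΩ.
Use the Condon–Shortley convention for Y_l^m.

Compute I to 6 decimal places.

0.042401

Rules hold: Σm=0, L=12 even, 1≤3≤9.
N = 11·9·7 = 693
Δ = 6!·4!·2!/13! = 1/180180
Racah Σ t=2..4: t=2:+1/576 t=3:−1/144 t=4:+1/576 = -1/288
⇒ 3j(5 4 3; 0 0 0)² = 20/1001, sgn +1
Racah Σ t=5..6: t=5:−1/5760 t=6:+1/4320 = 1/17280
⇒ 3j(5 4 3; -4 3 1)² = 7/4290, sgn +1
4πI² = N·(3j₀)²·(3jₘ)² = 42/1859
I = +1·√(0.0225928/4π) = 0.04240138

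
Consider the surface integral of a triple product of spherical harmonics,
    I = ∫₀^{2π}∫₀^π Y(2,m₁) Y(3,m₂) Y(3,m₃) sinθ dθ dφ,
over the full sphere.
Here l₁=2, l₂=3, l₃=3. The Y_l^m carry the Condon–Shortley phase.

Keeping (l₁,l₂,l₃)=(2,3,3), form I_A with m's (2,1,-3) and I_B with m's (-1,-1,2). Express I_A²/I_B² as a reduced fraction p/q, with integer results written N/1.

Shared (l₁,l₂,l₃)=(2,3,3): N and (l;000)² cancel in I_A²/I_B².
A: Δ = 2!·2!·4!/9! = 1/3780; Racah Σ t=0..0: t=0:+1/96 = 1/96; ⇒ 3j(2 3 3; 2 1 -3)² = 1/42, sgn +1
B: Δ = 2!·2!·4!/9! = 1/3780; Racah Σ t=1..2: t=1:−1/12 t=2:+1/48 = -1/16; ⇒ 3j(2 3 3; -1 -1 2)² = 1/28, sgn +1
I_A²/I_B² = (1/42)/(1/28) = 2/3

2/3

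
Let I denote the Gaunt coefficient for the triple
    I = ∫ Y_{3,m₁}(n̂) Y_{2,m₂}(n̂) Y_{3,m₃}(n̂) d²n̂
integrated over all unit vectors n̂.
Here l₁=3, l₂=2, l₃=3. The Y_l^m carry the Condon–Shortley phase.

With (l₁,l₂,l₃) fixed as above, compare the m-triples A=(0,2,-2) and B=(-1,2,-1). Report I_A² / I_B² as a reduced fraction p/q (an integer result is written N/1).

5/6

l's match ⇒ only the (l;m) 3-j factors differ between A and B.
A: triangle coeff Δ(3,2,3) = 1/3780; Σ_t [2,2]: t=2:+1/24 = 1/24; (3j)²=1/21 [(3 2 3; 0 2 -2)], sign=-1
B: triangle coeff Δ(3,2,3) = 1/3780; Σ_t [2,2]: t=2:+1/16 = 1/16; (3j)²=2/35 [(3 2 3; -1 2 -1)], sign=+1
I_A²/I_B² = (1/21)/(2/35) = 5/6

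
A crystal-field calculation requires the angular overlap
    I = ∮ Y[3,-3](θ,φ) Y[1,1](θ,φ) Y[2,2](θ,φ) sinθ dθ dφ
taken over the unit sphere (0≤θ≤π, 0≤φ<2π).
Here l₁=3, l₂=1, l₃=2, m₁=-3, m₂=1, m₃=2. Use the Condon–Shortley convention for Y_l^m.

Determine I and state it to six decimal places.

m-sum 0 ✓  L=6 even ✓  2≤2≤4 ✓
Π(2lᵢ+1) = 7×3×5 = 105
triangle coeff Δ(3,1,2) = 1/105
Σ_t [1,1]: t=1:−1/4 = -1/4
(3j)²=3/35 [(3 1 2; 0 0 0)], sign=-1
Σ_t [2,2]: t=2:+1/48 = 1/48
(3j)²=1/7 [(3 1 2; -3 1 2)], sign=+1
⇒ 4πI² = 9/7
I = (-1)√(9/7/(4π)) = -0.31986543

-0.319865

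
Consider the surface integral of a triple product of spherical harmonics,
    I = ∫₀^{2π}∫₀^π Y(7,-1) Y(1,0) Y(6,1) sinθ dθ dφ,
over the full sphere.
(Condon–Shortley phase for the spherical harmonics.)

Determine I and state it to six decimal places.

-0.242415

Checks pass: Σm=0; 14 even; l₃=6∈[6,8].
(2·7+1)(2·1+1)(2·6+1) = 585
Δ: 2! 12! 0! / 15! → 1/1365
sum: t=1:−1/518400 = -1/518400
3j²(7 1 6; 0 0 0) = Δ·Π!·Σ² = 7/195  (sign -1)
sum: t=1:−1/604800 = -1/604800
3j²(7 1 6; -1 0 1) = Δ·Π!·Σ² = 16/455  (sign +1)
combine: 4πI² = 585·7/195·16/455 = 48/65
take √, sign -1: I = -0.24241473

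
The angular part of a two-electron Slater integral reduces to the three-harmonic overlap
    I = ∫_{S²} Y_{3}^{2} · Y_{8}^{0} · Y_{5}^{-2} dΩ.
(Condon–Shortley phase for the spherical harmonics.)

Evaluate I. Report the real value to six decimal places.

0.088863

Rules hold: Σm=0, L=16 even, 5≤5≤11.
N = 7·17·11 = 1309
Δ = 6!·0!·10!/17! = 1/136136
Racah Σ t=3..3: t=3:−1/518400 = -1/518400
⇒ 3j(3 8 5; 0 0 0)² = 56/2431, sgn +1
Racah Σ t=1..1: t=1:−1/3628800 = -1/3628800
⇒ 3j(3 8 5; 2 0 -2)² = 8/2431, sgn +1
4πI² = N·(3j₀)²·(3jₘ)² = 3136/31603
I = +1·√(0.0992311/4π) = 0.08886258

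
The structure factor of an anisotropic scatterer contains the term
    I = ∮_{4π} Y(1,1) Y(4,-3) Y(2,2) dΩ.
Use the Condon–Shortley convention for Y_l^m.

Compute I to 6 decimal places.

0.000000

|1−4|≤2≤1+4 violated ⇒ I = 0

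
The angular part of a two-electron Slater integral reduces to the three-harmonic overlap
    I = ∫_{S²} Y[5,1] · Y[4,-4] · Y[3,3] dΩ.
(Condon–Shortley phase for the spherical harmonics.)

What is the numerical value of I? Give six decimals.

Checks pass: Σm=0; 12 even; l₃=3∈[1,9].
(2·5+1)(2·4+1)(2·3+1) = 693
Δ: 6! 4! 2! / 13! → 1/180180
sum: t=2:+1/576 t=3:−1/144 t=4:+1/576 = -1/288
3j²(5 4 3; 0 0 0) = Δ·Π!·Σ² = 20/1001  (sign +1)
sum: t=0:+1/34560 = 1/34560
3j²(5 4 3; 1 -4 3) = Δ·Π!·Σ² = 1/429  (sign +1)
combine: 4πI² = 693·20/1001·1/429 = 60/1859
take √, sign +1: I = 0.05067935

0.050679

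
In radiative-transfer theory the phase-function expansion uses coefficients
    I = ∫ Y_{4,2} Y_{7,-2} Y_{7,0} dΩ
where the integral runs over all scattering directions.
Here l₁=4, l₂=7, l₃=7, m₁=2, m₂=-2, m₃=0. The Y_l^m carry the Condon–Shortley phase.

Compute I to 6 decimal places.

-0.112312

Checks pass: Σm=0; 18 even; l₃=7∈[3,11].
(2·4+1)(2·7+1)(2·7+1) = 2025
Δ: 4! 4! 10! / 19! → 1/58198140
sum: t=0:+1/17418240 t=1:−1/622080 t=2:+1/230400 t=3:−1/622080 t=4:+1/17418240 = 1/806400
3j²(4 7 7; 0 0 0) = Δ·Π!·Σ² = 2268/230945  (sign -1)
sum: t=0:+1/1382400 t=1:−1/622080 t=2:+1/2903040 = -47/87091200
3j²(4 7 7; 2 -2 0) = Δ·Π!·Σ² = 2209/277134  (sign +1)
combine: 4πI² = 2025·2268/230945·2209/277134 = 338175810/2133423721
take √, sign -1: I = -0.11231242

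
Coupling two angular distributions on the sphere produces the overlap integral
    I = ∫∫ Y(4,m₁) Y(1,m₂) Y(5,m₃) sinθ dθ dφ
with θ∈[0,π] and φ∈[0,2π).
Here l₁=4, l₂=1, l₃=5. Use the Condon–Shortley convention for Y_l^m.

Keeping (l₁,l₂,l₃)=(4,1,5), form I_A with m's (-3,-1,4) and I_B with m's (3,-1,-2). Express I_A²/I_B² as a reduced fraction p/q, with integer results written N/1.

Shared (l₁,l₂,l₃)=(4,1,5): N and (l;000)² cancel in I_A²/I_B².
A: Δ = 0!·8!·2!/11! = 1/495; Racah Σ t=0..0: t=0:+1/10080 = 1/10080; ⇒ 3j(4 1 5; -3 -1 4)² = 4/55, sgn -1
B: Δ = 0!·8!·2!/11! = 1/495; Racah Σ t=0..0: t=0:+1/10080 = 1/10080; ⇒ 3j(4 1 5; 3 -1 -2)² = 1/165, sgn -1
I_A²/I_B² = (4/55)/(1/165) = 12/1

12/1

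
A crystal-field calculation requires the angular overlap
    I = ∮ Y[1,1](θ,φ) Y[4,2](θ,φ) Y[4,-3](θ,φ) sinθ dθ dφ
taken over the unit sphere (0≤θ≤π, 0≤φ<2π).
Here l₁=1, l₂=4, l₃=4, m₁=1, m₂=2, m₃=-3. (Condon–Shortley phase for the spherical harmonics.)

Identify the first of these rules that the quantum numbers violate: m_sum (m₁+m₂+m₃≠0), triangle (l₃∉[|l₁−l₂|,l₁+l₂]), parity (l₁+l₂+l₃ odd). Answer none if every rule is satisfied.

m₁+m₂+m₃ = 1 + 2 − 3 = 0  ✓
triangle: |1−4|=3 ≤ l₃=4 ≤ 1+4=5  ✓
parity: l₁+l₂+l₃ = 9 is odd  ✗

parity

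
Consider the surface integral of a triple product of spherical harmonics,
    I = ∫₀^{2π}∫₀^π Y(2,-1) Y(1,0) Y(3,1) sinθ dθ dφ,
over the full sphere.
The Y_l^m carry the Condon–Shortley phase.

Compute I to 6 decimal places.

Rules hold: Σm=0, L=6 even, 1≤3≤3.
N = 5·3·7 = 105
Δ = 0!·4!·2!/7! = 1/105
Racah Σ t=0..0: t=0:+1/4 = 1/4
⇒ 3j(2 1 3; 0 0 0)² = 3/35, sgn -1
Racah Σ t=0..0: t=0:+1/6 = 1/6
⇒ 3j(2 1 3; -1 0 1)² = 8/105, sgn +1
4πI² = N·(3j₀)²·(3jₘ)² = 24/35
I = -1·√(0.685714/4π) = -0.23359668

-0.233597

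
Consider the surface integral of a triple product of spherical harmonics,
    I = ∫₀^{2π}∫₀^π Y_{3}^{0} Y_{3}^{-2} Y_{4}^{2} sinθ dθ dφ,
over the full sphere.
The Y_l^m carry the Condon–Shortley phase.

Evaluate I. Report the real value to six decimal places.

m-sum 0 ✓  L=10 even ✓  0≤4≤6 ✓
Π(2lᵢ+1) = 7×7×9 = 441
triangle coeff Δ(3,3,4) = 1/34650
Σ_t [0,2]: t=0:+1/72 t=1:−1/16 t=2:+1/72 = -5/144
(3j)²=2/77 [(3 3 4; 0 0 0)], sign=-1
Σ_t [0,1]: t=0:+1/72 t=1:−1/96 = 1/288
(3j)²=1/462 [(3 3 4; 0 -2 2)], sign=+1
⇒ 4πI² = 3/121
I = (-1)√(3/121/(4π)) = -0.04441841

-0.044418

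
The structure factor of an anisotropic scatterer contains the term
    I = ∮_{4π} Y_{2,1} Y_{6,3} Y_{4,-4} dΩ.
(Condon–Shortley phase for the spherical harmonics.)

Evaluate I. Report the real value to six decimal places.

m-sum 0 ✓  L=12 even ✓  4≤4≤8 ✓
Π(2lᵢ+1) = 5×13×9 = 585
triangle coeff Δ(2,6,4) = 1/6435
Σ_t [2,2]: t=2:+1/2304 = 1/2304
(3j)²=5/143 [(2 6 4; 0 0 0)], sign=+1
Σ_t [1,1]: t=1:−1/241920 = -1/241920
(3j)²=1/715 [(2 6 4; 1 3 -4)], sign=-1
⇒ 4πI² = 45/1573
I = (-1)√(45/1573/(4π)) = -0.04771303

-0.047713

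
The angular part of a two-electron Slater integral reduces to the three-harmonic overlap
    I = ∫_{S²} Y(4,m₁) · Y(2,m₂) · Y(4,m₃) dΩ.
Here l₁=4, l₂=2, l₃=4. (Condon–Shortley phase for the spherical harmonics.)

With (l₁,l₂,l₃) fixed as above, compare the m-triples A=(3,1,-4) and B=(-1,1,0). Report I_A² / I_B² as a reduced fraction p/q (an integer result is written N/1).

Shared (l₁,l₂,l₃)=(4,2,4): N and (l;000)² cancel in I_A²/I_B².
A: Δ = 2!·6!·2!/11! = 1/13860; Racah Σ t=1..1: t=1:−1/1440 = -1/1440; ⇒ 3j(4 2 4; 3 1 -4)² = 7/165, sgn -1
B: Δ = 2!·6!·2!/11! = 1/13860; Racah Σ t=1..2: t=1:−1/96 t=2:+1/72 = 1/288; ⇒ 3j(4 2 4; -1 1 0)² = 1/462, sgn +1
I_A²/I_B² = (7/165)/(1/462) = 98/5

98/5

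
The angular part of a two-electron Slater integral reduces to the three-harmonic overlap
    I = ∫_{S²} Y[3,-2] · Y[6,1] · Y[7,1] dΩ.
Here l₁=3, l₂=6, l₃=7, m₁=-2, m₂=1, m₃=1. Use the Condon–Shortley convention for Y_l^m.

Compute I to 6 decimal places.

Rules hold: Σm=0, L=16 even, 3≤7≤9.
N = 7·13·15 = 1365
Δ = 2!·4!·10!/17! = 1/2042040
Racah Σ t=0..2: t=0:+1/207360 t=1:−1/57600 t=2:+1/207360 = -1/129600
⇒ 3j(3 6 7; 0 0 0)² = 168/12155, sgn +1
Racah Σ t=1..2: t=1:−1/414720 t=2:+1/172800 = 7/2073600
⇒ 3j(3 6 7; -2 1 1)² = 343/29172, sgn +1
4πI² = N·(3j₀)²·(3jₘ)² = 100842/454597
I = +1·√(0.221827/4π) = 0.13286253

0.132863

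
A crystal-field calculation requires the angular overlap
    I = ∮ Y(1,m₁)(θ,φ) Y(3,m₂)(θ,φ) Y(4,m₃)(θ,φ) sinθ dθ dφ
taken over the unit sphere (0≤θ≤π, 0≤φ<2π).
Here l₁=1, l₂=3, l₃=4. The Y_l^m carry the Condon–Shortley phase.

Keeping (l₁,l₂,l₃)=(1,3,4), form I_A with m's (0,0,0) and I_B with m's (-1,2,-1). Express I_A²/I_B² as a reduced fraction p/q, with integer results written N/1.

Same 1,3,4: normalisation and zero-m 3j drop out of the ratio.
A: Δ: 0! 2! 6! / 9! → 1/252; sum: t=0:+1/36 = 1/36; 3j²(1 3 4; 0 0 0) = Δ·Π!·Σ² = 4/63  (sign +1)
B: Δ: 0! 2! 6! / 9! → 1/252; sum: t=0:+1/240 = 1/240; 3j²(1 3 4; -1 2 -1) = Δ·Π!·Σ² = 1/84  (sign -1)
I_A²/I_B² = (4/63)/(1/84) = 16/3

16/3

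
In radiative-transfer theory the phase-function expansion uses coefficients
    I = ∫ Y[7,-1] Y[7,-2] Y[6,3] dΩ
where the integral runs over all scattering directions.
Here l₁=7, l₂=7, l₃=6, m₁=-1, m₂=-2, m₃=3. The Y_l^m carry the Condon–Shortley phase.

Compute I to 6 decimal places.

m-sum 0 ✓  L=20 even ✓  0≤6≤14 ✓
Π(2lᵢ+1) = 15×15×13 = 2925
triangle coeff Δ(7,7,6) = 1/2444321880
Σ_t [1,7]: t=1:−1/2612736000 t=2:+1/20736000 t=3:−1/1658880 t=4:+1/746496 t=5:−1/1658880 t=6:+1/20736000 t=7:−1/2612736000 = 1/4354560
(3j)²=1000/138567 [(7 7 6; 0 0 0)], sign=+1
Σ_t [2,5]: t=2:+1/37324800 t=3:−1/4147200 t=4:+1/3317760 t=5:−1/18662400 = 1/29859840
(3j)²=175/138567 [(7 7 6; -1 -2 3)], sign=-1
⇒ 4πI² = 4375000/164109517
I = (-1)√(4375000/164109517/(4π)) = -0.04605929

-0.046059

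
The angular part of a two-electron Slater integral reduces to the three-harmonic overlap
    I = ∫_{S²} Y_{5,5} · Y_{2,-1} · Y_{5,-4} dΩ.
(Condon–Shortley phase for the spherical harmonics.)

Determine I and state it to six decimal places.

-0.187924

m-sum 0 ✓  L=12 even ✓  3≤5≤7 ✓
Π(2lᵢ+1) = 11×5×11 = 605
triangle coeff Δ(5,2,5) = 1/38610
Σ_t [0,2]: t=0:+1/2880 t=1:−1/576 t=2:+1/2880 = -1/960
(3j)²=10/429 [(5 2 5; 0 0 0)], sign=+1
Σ_t [0,0]: t=0:+1/80640 = 1/80640
(3j)²=9/286 [(5 2 5; 5 -1 -4)], sign=-1
⇒ 4πI² = 75/169
I = (-1)√(75/169/(4π)) = -0.18792404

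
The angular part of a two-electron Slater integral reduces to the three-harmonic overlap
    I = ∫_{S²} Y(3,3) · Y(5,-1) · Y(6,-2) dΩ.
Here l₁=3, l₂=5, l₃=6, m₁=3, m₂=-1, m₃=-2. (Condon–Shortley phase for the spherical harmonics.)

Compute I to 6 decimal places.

Rules hold: Σm=0, L=14 even, 2≤6≤8.
N = 7·11·13 = 1001
Δ = 2!·4!·8!/15! = 1/675675
Racah Σ t=0..2: t=0:+1/8640 t=1:−1/2304 t=2:+1/8640 = -7/34560
⇒ 3j(3 5 6; 0 0 0)² = 7/429, sgn -1
Racah Σ t=0..0: t=0:+1/27648 = 1/27648
⇒ 3j(3 5 6; 3 -1 -2)² = 10/429, sgn +1
4πI² = N·(3j₀)²·(3jₘ)² = 490/1287
I = -1·√(0.38073/4π) = -0.17406195

-0.174062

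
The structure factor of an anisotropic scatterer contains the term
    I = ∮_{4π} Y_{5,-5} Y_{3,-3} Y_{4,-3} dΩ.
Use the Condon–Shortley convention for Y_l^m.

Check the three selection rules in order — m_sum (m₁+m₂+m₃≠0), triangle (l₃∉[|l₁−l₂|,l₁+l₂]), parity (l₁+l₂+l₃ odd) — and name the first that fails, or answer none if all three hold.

Σmᵢ = -11  ✗
l₃∈[|l₁−l₂|,l₁+l₂]=[2,8], have l₃=4
Σlᵢ = 12 ⇒ even

m_sum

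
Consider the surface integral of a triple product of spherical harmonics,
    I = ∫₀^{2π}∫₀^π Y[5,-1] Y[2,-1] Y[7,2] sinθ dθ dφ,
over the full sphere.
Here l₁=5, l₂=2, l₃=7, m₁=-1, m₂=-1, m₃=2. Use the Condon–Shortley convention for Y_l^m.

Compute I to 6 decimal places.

Rules hold: Σm=0, L=14 even, 3≤7≤7.
N = 11·5·15 = 825
Δ = 0!·10!·4!/15! = 1/15015
Racah Σ t=0..0: t=0:+1/57600 = 1/57600
⇒ 3j(5 2 7; 0 0 0)² = 21/715, sgn -1
Racah Σ t=0..0: t=0:+1/103680 = 1/103680
⇒ 3j(5 2 7; -1 -1 2)² = 4/143, sgn -1
4πI² = N·(3j₀)²·(3jₘ)² = 1260/1859
I = +1·√(0.677784/4π) = 0.23224194

0.232242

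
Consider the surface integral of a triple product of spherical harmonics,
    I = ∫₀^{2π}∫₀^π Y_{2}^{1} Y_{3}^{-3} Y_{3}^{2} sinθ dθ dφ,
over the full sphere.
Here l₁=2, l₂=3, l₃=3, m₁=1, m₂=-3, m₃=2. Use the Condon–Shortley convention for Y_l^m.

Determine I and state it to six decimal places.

m-sum 0 ✓  L=8 even ✓  1≤3≤5 ✓
Π(2lᵢ+1) = 5×7×7 = 245
triangle coeff Δ(2,3,3) = 1/3780
Σ_t [0,2]: t=0:+1/24 t=1:−1/4 t=2:+1/24 = -1/6
(3j)²=4/105 [(2 3 3; 0 0 0)], sign=+1
Σ_t [0,0]: t=0:+1/48 = 1/48
(3j)²=5/84 [(2 3 3; 1 -3 2)], sign=-1
⇒ 4πI² = 5/9
I = (-1)√(5/9/(4π)) = -0.21026104

-0.210261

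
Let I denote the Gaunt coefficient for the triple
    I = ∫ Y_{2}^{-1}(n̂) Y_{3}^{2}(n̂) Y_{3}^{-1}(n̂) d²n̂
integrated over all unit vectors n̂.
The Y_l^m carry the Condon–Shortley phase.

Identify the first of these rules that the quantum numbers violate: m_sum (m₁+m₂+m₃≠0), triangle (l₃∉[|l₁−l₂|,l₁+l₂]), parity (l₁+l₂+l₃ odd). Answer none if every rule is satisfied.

Σmᵢ = 0  ✓
l₃∈[|l₁−l₂|,l₁+l₂]=[1,5], have l₃=3  ✓
Σlᵢ = 8 ⇒ even  ✓

none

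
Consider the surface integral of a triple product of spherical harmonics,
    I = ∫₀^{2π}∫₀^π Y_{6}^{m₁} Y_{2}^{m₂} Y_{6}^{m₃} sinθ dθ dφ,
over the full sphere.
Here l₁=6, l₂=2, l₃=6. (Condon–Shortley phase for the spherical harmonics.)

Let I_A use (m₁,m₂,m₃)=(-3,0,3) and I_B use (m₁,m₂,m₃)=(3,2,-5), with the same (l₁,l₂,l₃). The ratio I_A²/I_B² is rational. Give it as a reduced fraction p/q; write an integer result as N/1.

Same 6,2,6: normalisation and zero-m 3j drop out of the ratio.
A: Δ: 2! 10! 2! / 15! → 1/90090; sum: t=0:+1/1451520 t=1:−1/80640 t=2:+1/120960 = -1/290304; 3j²(6 2 6; -3 0 3) = Δ·Π!·Σ² = 5/2002  (sign +1)
B: Δ: 2! 10! 2! / 15! → 1/90090; sum: t=2:+1/1451520 = 1/1451520; 3j²(6 2 6; 3 2 -5) = Δ·Π!·Σ² = 1/91  (sign -1)
I_A²/I_B² = (5/2002)/(1/91) = 5/22

5/22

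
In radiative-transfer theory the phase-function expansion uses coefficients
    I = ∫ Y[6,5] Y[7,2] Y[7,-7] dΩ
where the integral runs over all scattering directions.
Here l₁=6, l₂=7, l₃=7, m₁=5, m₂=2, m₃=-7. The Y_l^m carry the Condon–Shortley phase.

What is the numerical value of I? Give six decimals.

Checks pass: Σm=0; 20 even; l₃=7∈[1,13].
(2·6+1)(2·7+1)(2·7+1) = 2925
Δ: 6! 6! 8! / 21! → 1/2444321880
sum: t=0:+1/2612736000 t=1:−1/20736000 t=2:+1/1658880 t=3:−1/746496 t=4:+1/1658880 t=5:−1/20736000 t=6:+1/2612736000 = -1/4354560
3j²(6 7 7; 0 0 0) = Δ·Π!·Σ² = 1000/138567  (sign +1)
sum: t=1:−1/3483648000 = -1/3483648000
3j²(6 7 7; 5 2 -7) = Δ·Π!·Σ² = 33/6460  (sign -1)
combine: 4πI² = 2925·1000/138567·33/6460 = 11250/104329
take √, sign -1: I = -0.09263366

-0.092634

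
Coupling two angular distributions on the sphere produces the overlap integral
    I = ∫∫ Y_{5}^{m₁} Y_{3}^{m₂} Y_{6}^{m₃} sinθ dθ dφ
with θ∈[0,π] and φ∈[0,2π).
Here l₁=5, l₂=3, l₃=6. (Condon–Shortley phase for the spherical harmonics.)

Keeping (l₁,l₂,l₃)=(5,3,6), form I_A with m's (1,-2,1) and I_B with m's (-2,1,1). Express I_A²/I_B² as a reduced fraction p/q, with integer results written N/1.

14/5

Shared (l₁,l₂,l₃)=(5,3,6): N and (l;000)² cancel in I_A²/I_B².
A: Δ = 2!·8!·4!/15! = 1/675675; Racah Σ t=0..1: t=0:+1/6912 t=1:−1/17280 = 1/11520; ⇒ 3j(5 3 6; 1 -2 1)² = 2/143, sgn -1
B: Δ = 2!·8!·4!/15! = 1/675675; Racah Σ t=0..2: t=0:+1/241920 t=1:−1/8640 t=2:+1/5760 = 1/16128; ⇒ 3j(5 3 6; -2 1 1)² = 5/1001, sgn -1
I_A²/I_B² = (2/143)/(5/1001) = 14/5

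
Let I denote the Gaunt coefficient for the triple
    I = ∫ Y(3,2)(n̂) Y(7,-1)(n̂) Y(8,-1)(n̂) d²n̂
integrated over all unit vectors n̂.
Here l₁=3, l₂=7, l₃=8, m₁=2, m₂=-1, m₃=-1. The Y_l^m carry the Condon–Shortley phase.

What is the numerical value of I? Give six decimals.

0.131622

m-sum 0 ✓  L=18 even ✓  4≤8≤10 ✓
Π(2lᵢ+1) = 7×15×17 = 1785
triangle coeff Δ(3,7,8) = 1/5290740
Σ_t [0,2]: t=0:+1/7257600 t=1:−1/2073600 t=2:+1/7257600 = -1/4838400
(3j)²=252/20995 [(3 7 8; 0 0 0)], sign=-1
Σ_t [0,1]: t=0:+1/6220800 t=1:−1/14515200 = 1/10886400
(3j)²=128/12597 [(3 7 8; 2 -1 -1)], sign=-1
⇒ 4πI² = 225792/1037153
I = (+1)√(225792/1037153/(4π)) = 0.13162183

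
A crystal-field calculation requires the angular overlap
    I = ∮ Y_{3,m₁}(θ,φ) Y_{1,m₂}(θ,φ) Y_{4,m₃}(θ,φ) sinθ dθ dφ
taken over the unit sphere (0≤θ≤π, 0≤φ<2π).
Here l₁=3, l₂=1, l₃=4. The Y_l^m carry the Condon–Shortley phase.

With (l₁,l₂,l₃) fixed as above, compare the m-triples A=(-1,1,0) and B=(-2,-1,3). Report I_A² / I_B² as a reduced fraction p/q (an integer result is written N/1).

2/7

l's match ⇒ only the (l;m) 3-j factors differ between A and B.
A: triangle coeff Δ(3,1,4) = 1/252; Σ_t [0,0]: t=0:+1/96 = 1/96; (3j)²=1/42 [(3 1 4; -1 1 0)], sign=+1
B: triangle coeff Δ(3,1,4) = 1/252; Σ_t [0,0]: t=0:+1/240 = 1/240; (3j)²=1/12 [(3 1 4; -2 -1 3)], sign=-1
I_A²/I_B² = (1/42)/(1/12) = 2/7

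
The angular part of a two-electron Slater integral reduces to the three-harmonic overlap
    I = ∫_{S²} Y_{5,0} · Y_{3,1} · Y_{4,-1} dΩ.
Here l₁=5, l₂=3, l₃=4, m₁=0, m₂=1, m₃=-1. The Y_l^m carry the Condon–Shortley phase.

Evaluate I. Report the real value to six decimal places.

Rules hold: Σm=0, L=12 even, 2≤4≤8.
N = 11·7·9 = 693
Δ = 4!·6!·2!/13! = 1/180180
Racah Σ t=1..3: t=1:−1/576 t=2:+1/144 t=3:−1/576 = 1/288
⇒ 3j(5 3 4; 0 0 0)² = 20/1001, sgn +1
Racah Σ t=2..4: t=2:+1/288 t=3:−1/288 t=4:+1/5760 = 1/5760
⇒ 3j(5 3 4; 0 1 -1)² = 1/12012, sgn -1
4πI² = N·(3j₀)²·(3jₘ)² = 15/13013
I = -1·√(0.00115269/4π) = -0.00957750

-0.009577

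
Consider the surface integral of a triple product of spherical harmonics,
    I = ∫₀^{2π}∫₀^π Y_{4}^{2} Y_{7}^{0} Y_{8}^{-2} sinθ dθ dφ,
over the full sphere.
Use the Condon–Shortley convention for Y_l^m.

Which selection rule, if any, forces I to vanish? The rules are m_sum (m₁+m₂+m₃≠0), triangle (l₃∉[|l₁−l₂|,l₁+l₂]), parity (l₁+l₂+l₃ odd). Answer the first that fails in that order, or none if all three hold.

m₁+m₂+m₃ = 2 + 0 − 2 = 0  ✓
triangle: |4−7|=3 ≤ l₃=8 ≤ 4+7=11  ✓
parity: l₁+l₂+l₃ = 19 is odd  ✗

parity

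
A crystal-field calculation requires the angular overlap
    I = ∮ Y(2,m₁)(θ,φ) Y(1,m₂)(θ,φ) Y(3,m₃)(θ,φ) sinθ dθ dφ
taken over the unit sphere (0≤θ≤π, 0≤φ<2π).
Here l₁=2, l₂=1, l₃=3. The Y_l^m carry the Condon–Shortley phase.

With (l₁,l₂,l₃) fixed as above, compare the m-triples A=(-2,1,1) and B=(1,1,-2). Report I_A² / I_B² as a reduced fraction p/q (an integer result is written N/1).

Shared (l₁,l₂,l₃)=(2,1,3): N and (l;000)² cancel in I_A²/I_B².
A: Δ = 0!·4!·2!/7! = 1/105; Racah Σ t=0..0: t=0:+1/48 = 1/48; ⇒ 3j(2 1 3; -2 1 1)² = 1/105, sgn +1
B: Δ = 0!·4!·2!/7! = 1/105; Racah Σ t=0..0: t=0:+1/12 = 1/12; ⇒ 3j(2 1 3; 1 1 -2)² = 2/21, sgn -1
I_A²/I_B² = (1/105)/(2/21) = 1/10

1/10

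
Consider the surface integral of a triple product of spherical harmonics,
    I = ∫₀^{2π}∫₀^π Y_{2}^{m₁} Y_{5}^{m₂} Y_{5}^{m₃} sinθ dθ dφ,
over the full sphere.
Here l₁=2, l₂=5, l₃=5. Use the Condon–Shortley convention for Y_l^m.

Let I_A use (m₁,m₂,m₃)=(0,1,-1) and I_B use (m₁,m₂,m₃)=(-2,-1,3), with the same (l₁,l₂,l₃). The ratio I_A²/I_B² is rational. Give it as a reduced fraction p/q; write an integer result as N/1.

81/112

Shared (l₁,l₂,l₃)=(2,5,5): N and (l;000)² cancel in I_A²/I_B².
A: Δ = 2!·2!·8!/13! = 1/38610; Racah Σ t=0..2: t=0:+1/5760 t=1:−1/720 t=2:+1/2304 = -1/1280; ⇒ 3j(2 5 5; 0 1 -1)² = 27/1430, sgn -1
B: Δ = 2!·2!·8!/13! = 1/38610; Racah Σ t=2..2: t=2:+1/5760 = 1/5760; ⇒ 3j(2 5 5; -2 -1 3)² = 56/2145, sgn +1
I_A²/I_B² = (27/1430)/(56/2145) = 81/112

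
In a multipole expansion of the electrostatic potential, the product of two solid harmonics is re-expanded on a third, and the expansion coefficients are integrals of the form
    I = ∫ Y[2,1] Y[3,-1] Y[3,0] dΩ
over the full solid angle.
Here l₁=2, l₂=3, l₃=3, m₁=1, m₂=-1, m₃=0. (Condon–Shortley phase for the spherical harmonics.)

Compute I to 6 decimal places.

-0.059471

Rules hold: Σm=0, L=8 even, 1≤3≤5.
N = 5·7·7 = 245
Δ = 2!·2!·4!/9! = 1/3780
Racah Σ t=0..2: t=0:+1/24 t=1:−1/4 t=2:+1/24 = -1/6
⇒ 3j(2 3 3; 0 0 0)² = 4/105, sgn +1
Racah Σ t=0..1: t=0:+1/8 t=1:−1/12 = 1/24
⇒ 3j(2 3 3; 1 -1 0)² = 1/210, sgn -1
4πI² = N·(3j₀)²·(3jₘ)² = 2/45
I = -1·√(0.0444444/4π) = -0.05947080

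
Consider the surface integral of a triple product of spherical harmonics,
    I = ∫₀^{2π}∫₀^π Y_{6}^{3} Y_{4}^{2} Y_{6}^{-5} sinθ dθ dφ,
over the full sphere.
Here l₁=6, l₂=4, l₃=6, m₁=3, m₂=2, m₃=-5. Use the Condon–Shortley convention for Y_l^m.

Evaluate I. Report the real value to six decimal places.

Rules hold: Σm=0, L=16 even, 2≤6≤10.
N = 13·9·13 = 1521
Δ = 4!·8!·4!/17! = 1/15315300
Racah Σ t=0..4: t=0:+1/829440 t=1:−1/25920 t=2:+1/9216 t=3:−1/25920 t=4:+1/829440 = 7/207360
⇒ 3j(6 4 6; 0 0 0)² = 28/2431, sgn +1
Racah Σ t=2..3: t=2:+1/483840 t=3:−1/1451520 = 1/725760
⇒ 3j(6 4 6; 3 2 -5)² = 24/1547, sgn -1
4πI² = N·(3j₀)²·(3jₘ)² = 864/3179
I = -1·√(0.271784/4π) = -0.14706410

-0.147064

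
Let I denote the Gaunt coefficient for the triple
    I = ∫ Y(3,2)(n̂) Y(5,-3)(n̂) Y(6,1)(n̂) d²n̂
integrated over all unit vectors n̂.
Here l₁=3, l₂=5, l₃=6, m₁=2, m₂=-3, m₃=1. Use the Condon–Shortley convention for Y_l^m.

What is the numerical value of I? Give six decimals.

m-sum 0 ✓  L=14 even ✓  2≤6≤8 ✓
Π(2lᵢ+1) = 7×11×13 = 1001
triangle coeff Δ(3,5,6) = 1/675675
Σ_t [0,2]: t=0:+1/8640 t=1:−1/2304 t=2:+1/8640 = -7/34560
(3j)²=7/429 [(3 5 6; 0 0 0)], sign=-1
Σ_t [0,1]: t=0:+1/17280 t=1:−1/120960 = 1/20160
(3j)²=64/3003 [(3 5 6; 2 -3 1)], sign=-1
⇒ 4πI² = 448/1287
I = (+1)√(448/1287/(4π)) = 0.16643505

0.166435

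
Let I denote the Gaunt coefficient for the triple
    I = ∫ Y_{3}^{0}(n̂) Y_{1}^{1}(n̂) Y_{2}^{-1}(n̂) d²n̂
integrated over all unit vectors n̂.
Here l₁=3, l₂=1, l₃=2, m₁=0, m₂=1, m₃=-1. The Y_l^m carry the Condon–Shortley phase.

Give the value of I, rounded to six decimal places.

m-sum 0 ✓  L=6 even ✓  2≤2≤4 ✓
Π(2lᵢ+1) = 7×3×5 = 105
triangle coeff Δ(3,1,2) = 1/105
Σ_t [1,1]: t=1:−1/4 = -1/4
(3j)²=3/35 [(3 1 2; 0 0 0)], sign=-1
Σ_t [2,2]: t=2:+1/12 = 1/12
(3j)²=1/35 [(3 1 2; 0 1 -1)], sign=-1
⇒ 4πI² = 9/35
I = (+1)√(9/35/(4π)) = 0.14304817

0.143048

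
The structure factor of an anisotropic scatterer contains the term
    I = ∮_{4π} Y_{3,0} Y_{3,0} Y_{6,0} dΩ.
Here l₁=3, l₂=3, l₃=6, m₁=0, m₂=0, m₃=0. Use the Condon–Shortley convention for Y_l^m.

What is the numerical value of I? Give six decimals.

m-sum 0 ✓  L=12 even ✓  0≤6≤6 ✓
Π(2lᵢ+1) = 7×7×13 = 637
triangle coeff Δ(3,3,6) = 1/12012
Σ_t [0,0]: t=0:+1/1296 = 1/1296
(3j)²=100/3003 [(3 3 6; 0 0 0)], sign=+1
(m-triple is (0,0,0) — same symbol as above.)
⇒ 4πI² = 10000/14157
I = (+1)√(10000/14157/(4π)) = 0.23708793

0.237088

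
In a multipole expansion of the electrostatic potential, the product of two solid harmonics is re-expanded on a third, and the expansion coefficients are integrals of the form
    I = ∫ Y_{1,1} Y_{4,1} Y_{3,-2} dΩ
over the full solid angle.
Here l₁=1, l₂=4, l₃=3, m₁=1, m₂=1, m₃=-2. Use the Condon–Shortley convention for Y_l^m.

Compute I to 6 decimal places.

-0.106622

Rules hold: Σm=0, L=8 even, 3≤3≤5.
N = 3·9·7 = 189
Δ = 2!·0!·6!/9! = 1/252
Racah Σ t=1..1: t=1:−1/36 = -1/36
⇒ 3j(1 4 3; 0 0 0)² = 4/63, sgn +1
Racah Σ t=0..0: t=0:+1/240 = 1/240
⇒ 3j(1 4 3; 1 1 -2)² = 1/84, sgn -1
4πI² = N·(3j₀)²·(3jₘ)² = 1/7
I = -1·√(0.142857/4π) = -0.10662181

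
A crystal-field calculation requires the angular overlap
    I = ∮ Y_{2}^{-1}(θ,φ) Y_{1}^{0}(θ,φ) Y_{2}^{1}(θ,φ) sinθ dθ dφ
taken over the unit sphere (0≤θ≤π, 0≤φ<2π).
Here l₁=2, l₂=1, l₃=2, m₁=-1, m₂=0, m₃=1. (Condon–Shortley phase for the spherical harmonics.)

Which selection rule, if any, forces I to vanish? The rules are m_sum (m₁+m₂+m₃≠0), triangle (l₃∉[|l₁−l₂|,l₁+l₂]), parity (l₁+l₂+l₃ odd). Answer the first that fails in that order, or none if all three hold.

parity

azimuthal sum: -1 + 0 + 1 = 0  ✓
1 ≤ 2 ≤ 3 (triangle on l)  ✓
L = 2 + 1 + 2 = 5 (odd)  ✗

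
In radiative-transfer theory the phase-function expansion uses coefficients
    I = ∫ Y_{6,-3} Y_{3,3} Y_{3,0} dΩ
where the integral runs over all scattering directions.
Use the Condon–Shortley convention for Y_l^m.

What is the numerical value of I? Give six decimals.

Rules hold: Σm=0, L=12 even, 3≤3≤9.
N = 13·7·7 = 637
Δ = 6!·6!·0!/13! = 1/12012
Racah Σ t=3..3: t=3:−1/1296 = -1/1296
⇒ 3j(6 3 3; 0 0 0)² = 100/3003, sgn +1
Racah Σ t=6..6: t=6:+1/25920 = 1/25920
⇒ 3j(6 3 3; -3 3 0)² = 1/143, sgn -1
4πI² = N·(3j₀)²·(3jₘ)² = 700/4719
I = -1·√(0.148337/4π) = -0.10864734

-0.108647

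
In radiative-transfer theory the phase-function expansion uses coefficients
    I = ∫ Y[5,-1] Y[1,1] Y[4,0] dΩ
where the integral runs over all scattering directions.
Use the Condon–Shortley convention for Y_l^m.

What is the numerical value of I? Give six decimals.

Checks pass: Σm=0; 10 even; l₃=4∈[4,6].
(2·5+1)(2·1+1)(2·4+1) = 297
Δ: 2! 8! 0! / 11! → 1/495
sum: t=1:−1/576 = -1/576
3j²(5 1 4; 0 0 0) = Δ·Π!·Σ² = 5/99  (sign -1)
sum: t=2:+1/1152 = 1/1152
3j²(5 1 4; -1 1 0) = Δ·Π!·Σ² = 1/33  (sign +1)
combine: 4πI² = 297·5/99·1/33 = 5/11
take √, sign -1: I = -0.19018827

-0.190188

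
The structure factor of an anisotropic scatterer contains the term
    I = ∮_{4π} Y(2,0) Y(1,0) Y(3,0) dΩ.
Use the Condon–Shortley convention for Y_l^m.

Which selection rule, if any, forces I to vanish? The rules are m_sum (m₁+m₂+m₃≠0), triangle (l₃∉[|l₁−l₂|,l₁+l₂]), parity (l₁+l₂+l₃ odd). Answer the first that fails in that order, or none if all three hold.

none

m₁+m₂+m₃ = 0 + 0 + 0 = 0  ✓
triangle: |2−1|=1 ≤ l₃=3 ≤ 2+1=3  ✓
parity: l₁+l₂+l₃ = 6 is even  ✓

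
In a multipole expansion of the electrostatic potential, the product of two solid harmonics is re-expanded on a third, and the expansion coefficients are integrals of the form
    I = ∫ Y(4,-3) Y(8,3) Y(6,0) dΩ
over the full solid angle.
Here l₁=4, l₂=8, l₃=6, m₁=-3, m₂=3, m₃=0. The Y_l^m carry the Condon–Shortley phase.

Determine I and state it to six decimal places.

Rules hold: Σm=0, L=18 even, 4≤6≤12.
N = 9·17·13 = 1989
Δ = 6!·2!·10!/19! = 1/23279256
Racah Σ t=2..4: t=2:+1/1658880 t=3:−1/518400 t=4:+1/1658880 = -1/1382400
⇒ 3j(4 8 6; 0 0 0)² = 504/46189, sgn -1
Racah Σ t=5..6: t=5:−1/4147200 t=6:+1/10368000 = -1/6912000
⇒ 3j(4 8 6; -3 3 0)² = 189/16796, sgn -1
4πI² = N·(3j₀)²·(3jₘ)² = 214326/877591
I = +1·√(0.244221/4π) = 0.13940759

0.139408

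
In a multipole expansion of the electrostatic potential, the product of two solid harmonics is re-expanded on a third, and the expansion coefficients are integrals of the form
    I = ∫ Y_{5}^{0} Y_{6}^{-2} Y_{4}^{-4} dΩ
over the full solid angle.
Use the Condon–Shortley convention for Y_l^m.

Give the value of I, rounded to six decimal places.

Σmᵢ = -6 ≠ 0, so the φ-integral vanishes; I = 0

0.000000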